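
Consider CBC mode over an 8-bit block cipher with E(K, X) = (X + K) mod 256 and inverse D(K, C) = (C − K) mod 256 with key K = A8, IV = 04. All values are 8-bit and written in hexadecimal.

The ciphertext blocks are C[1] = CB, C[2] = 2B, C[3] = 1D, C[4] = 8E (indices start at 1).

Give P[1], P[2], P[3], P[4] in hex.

P[1] = 27, P[2] = 48, P[3] = 5E, P[4] = FB

CBC decryption: P_i = D(K, C_i) ⊕ C_{i−1}, with C_{0} = IV.
P[1]: D(K, CB) = 23; 23 ⊕ 04 = 27.
P[2]: D(K, 2B) = 83; 83 ⊕ CB = 48.
P[3]: D(K, 1D) = 75; 75 ⊕ 2B = 5E.
P[4]: D(K, 8E) = E6; E6 ⊕ 1D = FB.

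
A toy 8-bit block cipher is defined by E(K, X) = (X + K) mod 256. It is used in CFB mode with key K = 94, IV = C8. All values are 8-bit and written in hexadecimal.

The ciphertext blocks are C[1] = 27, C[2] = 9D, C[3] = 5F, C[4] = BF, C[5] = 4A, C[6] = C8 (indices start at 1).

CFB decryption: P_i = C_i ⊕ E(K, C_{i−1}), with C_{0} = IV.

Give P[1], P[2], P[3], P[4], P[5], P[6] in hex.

P[1] = 7B, P[2] = 26, P[3] = 6E, P[4] = 4C, P[5] = 19, P[6] = 16

P[1]: E(K, C8) = 5C; 27 ⊕ 5C = 7B.
P[2]: E(K, 27) = BB; 9D ⊕ BB = 26.
P[3]: E(K, 9D) = 31; 5F ⊕ 31 = 6E.
P[4]: E(K, 5F) = F3; BF ⊕ F3 = 4C.
P[5]: E(K, BF) = 53; 4A ⊕ 53 = 19.
P[6]: E(K, 4A) = DE; C8 ⊕ DE = 16.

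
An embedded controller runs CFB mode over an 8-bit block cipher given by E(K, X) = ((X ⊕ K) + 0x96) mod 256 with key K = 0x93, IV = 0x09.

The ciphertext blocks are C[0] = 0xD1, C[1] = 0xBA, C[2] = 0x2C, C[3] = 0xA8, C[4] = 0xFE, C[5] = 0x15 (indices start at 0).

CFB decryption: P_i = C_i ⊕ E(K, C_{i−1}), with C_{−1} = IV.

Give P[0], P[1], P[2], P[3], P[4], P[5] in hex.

P[0]: E(K, 0x09) = 0x30; 0xD1 ⊕ 0x30 = 0xE1.
P[1]: E(K, 0xD1) = 0xD8; 0xBA ⊕ 0xD8 = 0x62.
P[2]: E(K, 0xBA) = 0xBF; 0x2C ⊕ 0xBF = 0x93.
P[3]: E(K, 0x2C) = 0x55; 0xA8 ⊕ 0x55 = 0xFD.
P[4]: E(K, 0xA8) = 0xD1; 0xFE ⊕ 0xD1 = 0x2F.
P[5]: E(K, 0xFE) = 0x03; 0x15 ⊕ 0x03 = 0x16.

P[0] = 0xE1, P[1] = 0x62, P[2] = 0x93, P[3] = 0xFD, P[4] = 0x2F, P[5] = 0x16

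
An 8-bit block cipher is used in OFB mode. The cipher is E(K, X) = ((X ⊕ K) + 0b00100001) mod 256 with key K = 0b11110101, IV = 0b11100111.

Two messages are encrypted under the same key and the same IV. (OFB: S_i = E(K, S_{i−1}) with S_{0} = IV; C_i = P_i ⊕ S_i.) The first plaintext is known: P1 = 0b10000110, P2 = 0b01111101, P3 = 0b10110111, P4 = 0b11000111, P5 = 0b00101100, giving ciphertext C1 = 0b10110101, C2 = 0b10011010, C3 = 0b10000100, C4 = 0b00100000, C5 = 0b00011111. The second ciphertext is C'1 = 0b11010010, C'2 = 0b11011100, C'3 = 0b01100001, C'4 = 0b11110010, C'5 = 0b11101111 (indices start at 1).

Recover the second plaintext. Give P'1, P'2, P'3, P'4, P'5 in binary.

In OFB with a reused IV, both messages share the same keystream S_i, so C_i ⊕ C'_i = P_i ⊕ P'_i and thus P'_i = P_i ⊕ C_i ⊕ C'_i.
P'1: 0b10000110 ⊕ 0b10110101 ⊕ 0b11010010 = 0b11100001.
P'2: 0b01111101 ⊕ 0b10011010 ⊕ 0b11011100 = 0b00111011.
P'3: 0b10110111 ⊕ 0b10000100 ⊕ 0b01100001 = 0b01010010.
P'4: 0b11000111 ⊕ 0b00100000 ⊕ 0b11110010 = 0b00010101.
P'5: 0b00101100 ⊕ 0b00011111 ⊕ 0b11101111 = 0b11011100.

P'1 = 0b11100001, P'2 = 0b00111011, P'3 = 0b01010010, P'4 = 0b00010101, P'5 = 0b11011100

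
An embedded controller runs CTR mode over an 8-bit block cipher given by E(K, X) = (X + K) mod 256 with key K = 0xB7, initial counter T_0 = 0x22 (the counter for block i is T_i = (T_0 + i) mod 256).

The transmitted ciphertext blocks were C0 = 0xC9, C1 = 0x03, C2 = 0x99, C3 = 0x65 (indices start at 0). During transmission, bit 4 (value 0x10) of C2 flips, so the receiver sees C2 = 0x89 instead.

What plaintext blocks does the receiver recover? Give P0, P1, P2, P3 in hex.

P0 = 0x10, P1 = 0xD9, P2 = 0x52, P3 = 0xB9

CTR decryption: S_i = E(K, T_i) where T_i is the counter for block i; P_i = C_i ⊕ S_i.
Only C2 changed, to 0x89. In CTR, a change in C_i flips the same bit in P_i only; the keystream is unaffected. Decrypting the received ciphertext:
P0: T = 0x22, S = E(K, T) = 0xD9; 0xC9 ⊕ 0xD9 = 0x10.
P1: T = 0x23, S = E(K, T) = 0xDA; 0x03 ⊕ 0xDA = 0xD9.
P2: T = 0x24, S = E(K, T) = 0xDB; 0x89 ⊕ 0xDB = 0x52.
P3: T = 0x25, S = E(K, T) = 0xDC; 0x65 ⊕ 0xDC = 0xB9.
Blocks that differ from the original plaintext: P2.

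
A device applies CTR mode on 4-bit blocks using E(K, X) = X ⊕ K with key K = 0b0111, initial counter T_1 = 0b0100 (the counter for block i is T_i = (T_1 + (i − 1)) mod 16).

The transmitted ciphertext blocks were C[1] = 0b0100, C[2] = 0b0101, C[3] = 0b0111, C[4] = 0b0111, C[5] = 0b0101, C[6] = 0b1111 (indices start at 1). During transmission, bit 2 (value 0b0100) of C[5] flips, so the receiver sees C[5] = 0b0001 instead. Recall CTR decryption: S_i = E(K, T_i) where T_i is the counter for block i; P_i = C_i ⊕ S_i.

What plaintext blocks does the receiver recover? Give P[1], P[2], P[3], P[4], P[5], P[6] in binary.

P[1] = 0b0111, P[2] = 0b0111, P[3] = 0b0110, P[4] = 0b0111, P[5] = 0b1110, P[6] = 0b0001

Only C[5] changed, to 0b0001. In CTR, a change in C_i flips the same bit in P_i only; the keystream is unaffected. Decrypting the received ciphertext:
P[1]: T = 0b0100, S = E(K, T) = 0b0011; 0b0100 ⊕ 0b0011 = 0b0111.
P[2]: T = 0b0101, S = E(K, T) = 0b0010; 0b0101 ⊕ 0b0010 = 0b0111.
P[3]: T = 0b0110, S = E(K, T) = 0b0001; 0b0111 ⊕ 0b0001 = 0b0110.
P[4]: T = 0b0111, S = E(K, T) = 0b0000; 0b0111 ⊕ 0b0000 = 0b0111.
P[5]: T = 0b1000, S = E(K, T) = 0b1111; 0b0001 ⊕ 0b1111 = 0b1110.
P[6]: T = 0b1001, S = E(K, T) = 0b1110; 0b1111 ⊕ 0b1110 = 0b0001.
Blocks that differ from the original plaintext: P[5].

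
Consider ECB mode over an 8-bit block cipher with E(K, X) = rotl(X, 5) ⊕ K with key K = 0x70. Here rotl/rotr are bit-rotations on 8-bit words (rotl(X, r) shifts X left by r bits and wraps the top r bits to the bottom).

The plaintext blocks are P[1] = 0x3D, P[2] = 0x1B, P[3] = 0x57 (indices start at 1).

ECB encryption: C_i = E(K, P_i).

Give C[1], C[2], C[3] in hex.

C[1] = 0xD7, C[2] = 0x13, C[3] = 0x9A

C[1]: E(K, 0x3D) = 0xD7.
C[2]: E(K, 0x1B) = 0x13.
C[3]: E(K, 0x57) = 0x9A.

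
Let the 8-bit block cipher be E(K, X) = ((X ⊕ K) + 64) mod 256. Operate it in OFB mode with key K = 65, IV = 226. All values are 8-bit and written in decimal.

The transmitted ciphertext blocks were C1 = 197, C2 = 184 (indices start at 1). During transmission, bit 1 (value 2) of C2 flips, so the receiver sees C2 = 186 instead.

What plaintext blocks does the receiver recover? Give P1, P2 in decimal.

OFB decryption: S_i = E(K, S_{i−1}) with S_{0} = IV; P_i = C_i ⊕ S_i.
Only C2 changed, to 186. In OFB, a change in C_i flips the same bit in P_i only; the keystream is unaffected. Decrypting the received ciphertext:
P1: S = E(K, 226) = 227; 197 ⊕ 227 = 38.
P2: S = E(K, 227) = 226; 186 ⊕ 226 = 88.
Blocks that differ from the original plaintext: P2.

P1 = 38, P2 = 88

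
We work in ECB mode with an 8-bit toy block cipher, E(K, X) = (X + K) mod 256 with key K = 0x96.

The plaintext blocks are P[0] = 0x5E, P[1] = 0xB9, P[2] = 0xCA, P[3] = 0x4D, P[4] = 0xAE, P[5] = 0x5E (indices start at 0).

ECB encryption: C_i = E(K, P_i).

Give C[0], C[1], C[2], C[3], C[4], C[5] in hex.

C[0]: E(K, 0x5E) = 0xF4.
C[1]: E(K, 0xB9) = 0x4F.
C[2]: E(K, 0xCA) = 0x60.
C[3]: E(K, 0x4D) = 0xE3.
C[4]: E(K, 0xAE) = 0x44.
C[5]: E(K, 0x5E) = 0xF4.

C[0] = 0xF4, C[1] = 0x4F, C[2] = 0x60, C[3] = 0xE3, C[4] = 0x44, C[5] = 0xF4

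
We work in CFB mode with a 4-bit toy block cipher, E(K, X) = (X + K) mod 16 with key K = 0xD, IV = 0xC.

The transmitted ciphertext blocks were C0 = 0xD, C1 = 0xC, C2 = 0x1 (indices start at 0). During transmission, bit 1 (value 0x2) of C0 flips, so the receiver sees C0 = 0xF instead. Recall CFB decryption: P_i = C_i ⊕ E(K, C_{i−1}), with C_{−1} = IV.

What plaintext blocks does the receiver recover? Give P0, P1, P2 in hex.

Only C0 changed, to 0xF. In CFB, a change in C_i flips the same bit in P_i and garbles P_{i+1}. Decrypting the received ciphertext:
P0: E(K, 0xC) = 0x9; 0xF ⊕ 0x9 = 0x6.
P1: E(K, 0xF) = 0xC; 0xC ⊕ 0xC = 0x0.
P2: E(K, 0xC) = 0x9; 0x1 ⊕ 0x9 = 0x8.
Blocks that differ from the original plaintext: P0, P1.

P0 = 0x6, P1 = 0x0, P2 = 0x8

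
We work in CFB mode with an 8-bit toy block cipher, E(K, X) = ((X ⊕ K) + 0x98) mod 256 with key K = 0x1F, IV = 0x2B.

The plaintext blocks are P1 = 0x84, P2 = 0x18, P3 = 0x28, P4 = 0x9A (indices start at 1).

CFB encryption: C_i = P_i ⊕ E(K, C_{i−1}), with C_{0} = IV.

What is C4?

C1: E(K, 0x2B) = 0xCC; 0x84 ⊕ 0xCC = 0x48.
C2: E(K, 0x48) = 0xEF; 0x18 ⊕ 0xEF = 0xF7.
C3: E(K, 0xF7) = 0x80; 0x28 ⊕ 0x80 = 0xA8.
C4: E(K, 0xA8) = 0x4F; 0x9A ⊕ 0x4F = 0xD5.

C4 = 0xD5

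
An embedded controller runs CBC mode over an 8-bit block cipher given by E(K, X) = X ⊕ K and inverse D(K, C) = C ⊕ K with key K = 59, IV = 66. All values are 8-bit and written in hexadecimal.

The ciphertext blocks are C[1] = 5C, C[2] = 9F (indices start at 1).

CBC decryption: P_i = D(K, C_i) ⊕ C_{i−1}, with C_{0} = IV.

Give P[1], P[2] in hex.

P[1]: D(K, 5C) = 05; 05 ⊕ 66 = 63.
P[2]: D(K, 9F) = C6; C6 ⊕ 5C = 9A.

P[1] = 63, P[2] = 9A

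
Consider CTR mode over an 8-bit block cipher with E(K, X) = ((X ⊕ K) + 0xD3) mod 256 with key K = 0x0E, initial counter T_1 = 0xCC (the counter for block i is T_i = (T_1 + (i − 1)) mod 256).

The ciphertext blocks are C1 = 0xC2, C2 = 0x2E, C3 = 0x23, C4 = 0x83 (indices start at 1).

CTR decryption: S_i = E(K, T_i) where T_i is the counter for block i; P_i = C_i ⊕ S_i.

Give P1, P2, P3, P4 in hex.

P1: T = 0xCC, S = E(K, T) = 0x95; 0xC2 ⊕ 0x95 = 0x57.
P2: T = 0xCD, S = E(K, T) = 0x96; 0x2E ⊕ 0x96 = 0xB8.
P3: T = 0xCE, S = E(K, T) = 0x93; 0x23 ⊕ 0x93 = 0xB0.
P4: T = 0xCF, S = E(K, T) = 0x94; 0x83 ⊕ 0x94 = 0x17.

P1 = 0x57, P2 = 0xB8, P3 = 0xB0, P4 = 0x17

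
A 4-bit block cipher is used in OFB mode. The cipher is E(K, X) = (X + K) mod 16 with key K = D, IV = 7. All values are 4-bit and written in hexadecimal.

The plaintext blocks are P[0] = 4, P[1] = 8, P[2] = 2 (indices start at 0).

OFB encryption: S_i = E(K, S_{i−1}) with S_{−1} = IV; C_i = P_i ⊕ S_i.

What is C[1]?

C[0]: S = E(K, 7) = 4; 4 ⊕ 4 = 0.
C[1]: S = E(K, 4) = 1; 8 ⊕ 1 = 9.

C[1] = 9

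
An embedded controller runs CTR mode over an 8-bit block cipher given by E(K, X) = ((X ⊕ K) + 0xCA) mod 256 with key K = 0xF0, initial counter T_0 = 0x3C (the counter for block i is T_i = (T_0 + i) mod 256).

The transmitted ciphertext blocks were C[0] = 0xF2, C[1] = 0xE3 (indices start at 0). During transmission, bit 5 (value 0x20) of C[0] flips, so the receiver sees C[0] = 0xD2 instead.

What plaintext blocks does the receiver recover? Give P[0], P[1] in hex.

CTR decryption: S_i = E(K, T_i) where T_i is the counter for block i; P_i = C_i ⊕ S_i.
Only C[0] changed, to 0xD2. In CTR, a change in C_i flips the same bit in P_i only; the keystream is unaffected. Decrypting the received ciphertext:
P[0]: T = 0x3C, S = E(K, T) = 0x96; 0xD2 ⊕ 0x96 = 0x44.
P[1]: T = 0x3D, S = E(K, T) = 0x97; 0xE3 ⊕ 0x97 = 0x74.
Blocks that differ from the original plaintext: P[0].

P[0] = 0x44, P[1] = 0x74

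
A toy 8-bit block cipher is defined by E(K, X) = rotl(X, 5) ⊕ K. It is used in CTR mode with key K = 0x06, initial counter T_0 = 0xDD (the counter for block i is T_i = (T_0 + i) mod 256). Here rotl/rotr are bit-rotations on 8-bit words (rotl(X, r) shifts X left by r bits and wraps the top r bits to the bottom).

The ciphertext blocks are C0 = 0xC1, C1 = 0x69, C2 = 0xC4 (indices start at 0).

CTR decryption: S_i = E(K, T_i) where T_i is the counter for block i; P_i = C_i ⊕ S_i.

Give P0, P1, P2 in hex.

P0 = 0x7C, P1 = 0xB4, P2 = 0x39

P0: T = 0xDD, S = E(K, T) = 0xBD; 0xC1 ⊕ 0xBD = 0x7C.
P1: T = 0xDE, S = E(K, T) = 0xDD; 0x69 ⊕ 0xDD = 0xB4.
P2: T = 0xDF, S = E(K, T) = 0xFD; 0xC4 ⊕ 0xFD = 0x39.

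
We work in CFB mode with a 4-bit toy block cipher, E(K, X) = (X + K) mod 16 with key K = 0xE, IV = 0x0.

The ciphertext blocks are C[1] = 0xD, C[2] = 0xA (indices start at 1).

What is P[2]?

CFB decryption: P_i = C_i ⊕ E(K, C_{i−1}), with C_{0} = IV.
P[2]: E(K, 0xD) = 0xB; 0xA ⊕ 0xB = 0x1.

P[2] = 0x1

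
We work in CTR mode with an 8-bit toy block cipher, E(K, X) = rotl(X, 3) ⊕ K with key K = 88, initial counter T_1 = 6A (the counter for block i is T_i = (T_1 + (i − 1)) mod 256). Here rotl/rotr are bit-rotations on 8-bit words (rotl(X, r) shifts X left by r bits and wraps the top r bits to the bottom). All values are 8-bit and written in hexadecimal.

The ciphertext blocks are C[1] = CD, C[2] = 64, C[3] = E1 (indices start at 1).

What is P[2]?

CTR decryption: S_i = E(K, T_i) where T_i is the counter for block i; P_i = C_i ⊕ S_i.
P[2]: T = 6B, S = E(K, T) = D3; 64 ⊕ D3 = B7.

P[2] = B7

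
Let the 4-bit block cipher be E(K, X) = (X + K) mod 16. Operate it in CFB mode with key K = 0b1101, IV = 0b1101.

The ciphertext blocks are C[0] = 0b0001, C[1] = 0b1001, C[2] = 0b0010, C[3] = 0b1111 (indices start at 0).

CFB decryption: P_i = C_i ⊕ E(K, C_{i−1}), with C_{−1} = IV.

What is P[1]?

P[1]: E(K, 0b0001) = 0b1110; 0b1001 ⊕ 0b1110 = 0b0111.

P[1] = 0b0111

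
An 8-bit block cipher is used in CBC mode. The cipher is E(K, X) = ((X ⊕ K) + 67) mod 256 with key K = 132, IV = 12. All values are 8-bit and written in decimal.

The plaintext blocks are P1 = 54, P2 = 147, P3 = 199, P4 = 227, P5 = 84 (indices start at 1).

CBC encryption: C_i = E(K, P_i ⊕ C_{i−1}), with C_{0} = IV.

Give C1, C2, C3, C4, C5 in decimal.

C1: P1 ⊕ 12 = 58; E(K, 58) = 1.
C2: P2 ⊕ 1 = 146; E(K, 146) = 89.
C3: P3 ⊕ 89 = 158; E(K, 158) = 93.
C4: P4 ⊕ 93 = 190; E(K, 190) = 125.
C5: P5 ⊕ 125 = 41; E(K, 41) = 240.

C1 = 1, C2 = 89, C3 = 93, C4 = 125, C5 = 240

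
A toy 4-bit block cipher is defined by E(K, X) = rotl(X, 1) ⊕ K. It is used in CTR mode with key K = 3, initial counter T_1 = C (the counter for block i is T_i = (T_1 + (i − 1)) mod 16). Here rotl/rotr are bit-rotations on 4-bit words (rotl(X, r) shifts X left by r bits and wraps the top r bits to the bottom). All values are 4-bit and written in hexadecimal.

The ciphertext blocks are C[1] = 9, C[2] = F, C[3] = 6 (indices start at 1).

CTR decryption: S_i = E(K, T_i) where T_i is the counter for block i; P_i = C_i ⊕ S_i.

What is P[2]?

P[2]: T = D, S = E(K, T) = 8; F ⊕ 8 = 7.

P[2] = 7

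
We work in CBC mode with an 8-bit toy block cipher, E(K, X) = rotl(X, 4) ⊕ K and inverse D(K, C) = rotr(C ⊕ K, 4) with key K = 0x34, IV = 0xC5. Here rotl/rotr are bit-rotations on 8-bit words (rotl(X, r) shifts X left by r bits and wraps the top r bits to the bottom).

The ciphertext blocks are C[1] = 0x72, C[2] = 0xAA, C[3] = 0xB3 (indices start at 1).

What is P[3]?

P[3] = 0xD2

CBC decryption: P_i = D(K, C_i) ⊕ C_{i−1}, with C_{0} = IV.
P[3]: D(K, 0xB3) = 0x78; 0x78 ⊕ 0xAA = 0xD2.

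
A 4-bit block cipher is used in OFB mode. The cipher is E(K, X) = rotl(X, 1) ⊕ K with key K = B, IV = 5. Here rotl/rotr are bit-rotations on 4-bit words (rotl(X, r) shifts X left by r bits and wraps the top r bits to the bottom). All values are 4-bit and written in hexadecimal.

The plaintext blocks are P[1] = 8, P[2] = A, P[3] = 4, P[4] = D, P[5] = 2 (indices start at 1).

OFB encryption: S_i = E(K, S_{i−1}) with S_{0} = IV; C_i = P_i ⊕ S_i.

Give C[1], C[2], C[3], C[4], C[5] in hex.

C[1]: S = E(K, 5) = 1; 8 ⊕ 1 = 9.
C[2]: S = E(K, 1) = 9; A ⊕ 9 = 3.
C[3]: S = E(K, 9) = 8; 4 ⊕ 8 = C.
C[4]: S = E(K, 8) = A; D ⊕ A = 7.
C[5]: S = E(K, A) = E; 2 ⊕ E = C.

C[1] = 9, C[2] = 3, C[3] = C, C[4] = 7, C[5] = C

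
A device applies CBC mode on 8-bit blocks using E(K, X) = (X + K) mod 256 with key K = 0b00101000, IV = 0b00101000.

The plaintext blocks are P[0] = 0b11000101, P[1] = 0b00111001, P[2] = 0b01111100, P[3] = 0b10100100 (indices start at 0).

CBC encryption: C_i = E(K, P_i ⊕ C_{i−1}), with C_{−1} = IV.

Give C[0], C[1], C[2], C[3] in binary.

C[0]: P[0] ⊕ 0b00101000 = 0b11101101; E(K, 0b11101101) = 0b00010101.
C[1]: P[1] ⊕ 0b00010101 = 0b00101100; E(K, 0b00101100) = 0b01010100.
C[2]: P[2] ⊕ 0b01010100 = 0b00101000; E(K, 0b00101000) = 0b01010000.
C[3]: P[3] ⊕ 0b01010000 = 0b11110100; E(K, 0b11110100) = 0b00011100.

C[0] = 0b00010101, C[1] = 0b01010100, C[2] = 0b01010000, C[3] = 0b00011100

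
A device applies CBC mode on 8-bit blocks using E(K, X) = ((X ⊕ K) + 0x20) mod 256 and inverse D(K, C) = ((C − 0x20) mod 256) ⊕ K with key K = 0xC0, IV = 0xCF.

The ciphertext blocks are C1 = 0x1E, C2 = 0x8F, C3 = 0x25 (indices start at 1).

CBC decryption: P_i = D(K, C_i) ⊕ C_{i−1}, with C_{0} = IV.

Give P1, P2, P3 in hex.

P1: D(K, 0x1E) = 0x3E; 0x3E ⊕ 0xCF = 0xF1.
P2: D(K, 0x8F) = 0xAF; 0xAF ⊕ 0x1E = 0xB1.
P3: D(K, 0x25) = 0xC5; 0xC5 ⊕ 0x8F = 0x4A.

P1 = 0xF1, P2 = 0xB1, P3 = 0x4A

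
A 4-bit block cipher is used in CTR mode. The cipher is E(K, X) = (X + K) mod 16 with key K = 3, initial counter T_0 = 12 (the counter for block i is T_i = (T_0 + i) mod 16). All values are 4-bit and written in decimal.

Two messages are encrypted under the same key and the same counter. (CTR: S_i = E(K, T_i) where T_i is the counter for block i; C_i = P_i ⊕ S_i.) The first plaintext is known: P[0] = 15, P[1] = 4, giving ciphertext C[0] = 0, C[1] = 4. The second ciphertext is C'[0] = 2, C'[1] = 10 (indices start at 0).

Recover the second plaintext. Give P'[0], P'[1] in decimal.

P'[0] = 13, P'[1] = 10

In CTR with a reused counter, both messages share the same keystream S_i, so C_i ⊕ C'_i = P_i ⊕ P'_i and thus P'_i = P_i ⊕ C_i ⊕ C'_i.
P'[0]: 15 ⊕ 0 ⊕ 2 = 13.
P'[1]: 4 ⊕ 4 ⊕ 10 = 10.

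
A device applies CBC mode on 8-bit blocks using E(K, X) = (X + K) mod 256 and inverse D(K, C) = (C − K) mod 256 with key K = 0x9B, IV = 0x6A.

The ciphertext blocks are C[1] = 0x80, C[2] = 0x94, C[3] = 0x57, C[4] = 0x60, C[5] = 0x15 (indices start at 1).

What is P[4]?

P[4] = 0x92

CBC decryption: P_i = D(K, C_i) ⊕ C_{i−1}, with C_{0} = IV.
P[4]: D(K, 0x60) = 0xC5; 0xC5 ⊕ 0x57 = 0x92.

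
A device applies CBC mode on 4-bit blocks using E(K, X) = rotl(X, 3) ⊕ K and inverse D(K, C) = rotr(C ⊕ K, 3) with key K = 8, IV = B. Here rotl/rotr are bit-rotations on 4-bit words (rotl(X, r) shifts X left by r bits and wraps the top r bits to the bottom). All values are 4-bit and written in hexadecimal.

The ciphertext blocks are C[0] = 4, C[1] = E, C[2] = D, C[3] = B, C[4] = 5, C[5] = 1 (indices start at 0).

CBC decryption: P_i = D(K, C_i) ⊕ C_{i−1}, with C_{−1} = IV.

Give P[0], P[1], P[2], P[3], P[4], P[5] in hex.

P[0]: D(K, 4) = 9; 9 ⊕ B = 2.
P[1]: D(K, E) = C; C ⊕ 4 = 8.
P[2]: D(K, D) = A; A ⊕ E = 4.
P[3]: D(K, B) = 6; 6 ⊕ D = B.
P[4]: D(K, 5) = B; B ⊕ B = 0.
P[5]: D(K, 1) = 3; 3 ⊕ 5 = 6.

P[0] = 2, P[1] = 8, P[2] = 4, P[3] = B, P[4] = 0, P[5] = 6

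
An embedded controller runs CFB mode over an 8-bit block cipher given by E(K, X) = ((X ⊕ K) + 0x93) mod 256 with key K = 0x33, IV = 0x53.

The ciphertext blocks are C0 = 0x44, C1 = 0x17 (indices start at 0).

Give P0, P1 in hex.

P0 = 0xB7, P1 = 0x1D

CFB decryption: P_i = C_i ⊕ E(K, C_{i−1}), with C_{−1} = IV.
P0: E(K, 0x53) = 0xF3; 0x44 ⊕ 0xF3 = 0xB7.
P1: E(K, 0x44) = 0x0A; 0x17 ⊕ 0x0A = 0x1D.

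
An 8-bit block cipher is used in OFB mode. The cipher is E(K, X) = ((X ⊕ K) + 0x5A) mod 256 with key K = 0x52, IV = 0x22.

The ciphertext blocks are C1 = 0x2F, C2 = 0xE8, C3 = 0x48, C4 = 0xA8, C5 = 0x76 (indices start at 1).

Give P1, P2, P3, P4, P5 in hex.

P1 = 0xE5, P2 = 0x1A, P3 = 0xB2, P4 = 0xAA, P5 = 0xDC

OFB decryption: S_i = E(K, S_{i−1}) with S_{0} = IV; P_i = C_i ⊕ S_i.
P1: S = E(K, 0x22) = 0xCA; 0x2F ⊕ 0xCA = 0xE5.
P2: S = E(K, 0xCA) = 0xF2; 0xE8 ⊕ 0xF2 = 0x1A.
P3: S = E(K, 0xF2) = 0xFA; 0x48 ⊕ 0xFA = 0xB2.
P4: S = E(K, 0xFA) = 0x02; 0xA8 ⊕ 0x02 = 0xAA.
P5: S = E(K, 0x02) = 0xAA; 0x76 ⊕ 0xAA = 0xDC.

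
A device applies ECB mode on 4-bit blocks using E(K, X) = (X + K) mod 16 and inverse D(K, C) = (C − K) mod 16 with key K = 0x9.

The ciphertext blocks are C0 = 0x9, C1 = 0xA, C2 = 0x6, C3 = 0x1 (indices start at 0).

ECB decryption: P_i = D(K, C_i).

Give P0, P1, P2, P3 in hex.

P0 = 0x0, P1 = 0x1, P2 = 0xD, P3 = 0x8

P0: D(K, 0x9) = 0x0.
P1: D(K, 0xA) = 0x1.
P2: D(K, 0x6) = 0xD.
P3: D(K, 0x1) = 0x8.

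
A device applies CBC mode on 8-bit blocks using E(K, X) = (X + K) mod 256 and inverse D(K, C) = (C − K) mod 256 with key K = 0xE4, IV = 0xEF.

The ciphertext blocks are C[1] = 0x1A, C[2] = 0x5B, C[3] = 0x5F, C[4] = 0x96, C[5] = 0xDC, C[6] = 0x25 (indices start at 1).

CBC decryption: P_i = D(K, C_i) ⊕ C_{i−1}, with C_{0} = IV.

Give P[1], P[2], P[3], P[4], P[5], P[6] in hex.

P[1]: D(K, 0x1A) = 0x36; 0x36 ⊕ 0xEF = 0xD9.
P[2]: D(K, 0x5B) = 0x77; 0x77 ⊕ 0x1A = 0x6D.
P[3]: D(K, 0x5F) = 0x7B; 0x7B ⊕ 0x5B = 0x20.
P[4]: D(K, 0x96) = 0xB2; 0xB2 ⊕ 0x5F = 0xED.
P[5]: D(K, 0xDC) = 0xF8; 0xF8 ⊕ 0x96 = 0x6E.
P[6]: D(K, 0x25) = 0x41; 0x41 ⊕ 0xDC = 0x9D.

P[1] = 0xD9, P[2] = 0x6D, P[3] = 0x20, P[4] = 0xED, P[5] = 0x6E, P[6] = 0x9D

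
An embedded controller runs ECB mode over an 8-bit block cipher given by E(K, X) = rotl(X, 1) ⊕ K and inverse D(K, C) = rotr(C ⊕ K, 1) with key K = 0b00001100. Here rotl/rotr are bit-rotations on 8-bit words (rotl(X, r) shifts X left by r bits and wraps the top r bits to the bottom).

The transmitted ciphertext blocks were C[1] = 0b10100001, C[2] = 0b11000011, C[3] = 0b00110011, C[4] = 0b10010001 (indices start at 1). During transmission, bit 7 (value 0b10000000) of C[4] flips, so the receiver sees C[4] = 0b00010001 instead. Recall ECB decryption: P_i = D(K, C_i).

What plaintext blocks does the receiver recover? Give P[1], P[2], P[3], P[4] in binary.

P[1] = 0b11010110, P[2] = 0b11100111, P[3] = 0b10011111, P[4] = 0b10001110

Only C[4] changed, to 0b00010001. In ECB, a change in C_i affects only P_i. Decrypting the received ciphertext:
P[1]: D(K, 0b10100001) = 0b11010110.
P[2]: D(K, 0b11000011) = 0b11100111.
P[3]: D(K, 0b00110011) = 0b10011111.
P[4]: D(K, 0b00010001) = 0b10001110.
Blocks that differ from the original plaintext: P[4].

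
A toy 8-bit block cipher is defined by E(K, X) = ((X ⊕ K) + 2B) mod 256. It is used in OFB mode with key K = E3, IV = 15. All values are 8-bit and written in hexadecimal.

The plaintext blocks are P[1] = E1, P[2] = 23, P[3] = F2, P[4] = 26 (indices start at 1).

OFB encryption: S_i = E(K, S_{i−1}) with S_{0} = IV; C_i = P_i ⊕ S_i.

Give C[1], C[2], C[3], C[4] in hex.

C[1]: S = E(K, 15) = 21; E1 ⊕ 21 = C0.
C[2]: S = E(K, 21) = ED; 23 ⊕ ED = CE.
C[3]: S = E(K, ED) = 39; F2 ⊕ 39 = CB.
C[4]: S = E(K, 39) = 05; 26 ⊕ 05 = 23.

C[1] = C0, C[2] = CE, C[3] = CB, C[4] = 23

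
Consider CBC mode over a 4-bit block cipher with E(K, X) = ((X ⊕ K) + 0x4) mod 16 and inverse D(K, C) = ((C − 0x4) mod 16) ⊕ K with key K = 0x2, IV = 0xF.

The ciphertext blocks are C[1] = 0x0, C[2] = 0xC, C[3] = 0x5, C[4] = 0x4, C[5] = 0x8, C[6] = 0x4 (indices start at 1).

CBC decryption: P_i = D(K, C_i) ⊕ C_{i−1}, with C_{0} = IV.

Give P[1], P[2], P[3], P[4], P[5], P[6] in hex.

P[1]: D(K, 0x0) = 0xE; 0xE ⊕ 0xF = 0x1.
P[2]: D(K, 0xC) = 0xA; 0xA ⊕ 0x0 = 0xA.
P[3]: D(K, 0x5) = 0x3; 0x3 ⊕ 0xC = 0xF.
P[4]: D(K, 0x4) = 0x2; 0x2 ⊕ 0x5 = 0x7.
P[5]: D(K, 0x8) = 0x6; 0x6 ⊕ 0x4 = 0x2.
P[6]: D(K, 0x4) = 0x2; 0x2 ⊕ 0x8 = 0xA.

P[1] = 0x1, P[2] = 0xA, P[3] = 0xF, P[4] = 0x7, P[5] = 0x2, P[6] = 0xA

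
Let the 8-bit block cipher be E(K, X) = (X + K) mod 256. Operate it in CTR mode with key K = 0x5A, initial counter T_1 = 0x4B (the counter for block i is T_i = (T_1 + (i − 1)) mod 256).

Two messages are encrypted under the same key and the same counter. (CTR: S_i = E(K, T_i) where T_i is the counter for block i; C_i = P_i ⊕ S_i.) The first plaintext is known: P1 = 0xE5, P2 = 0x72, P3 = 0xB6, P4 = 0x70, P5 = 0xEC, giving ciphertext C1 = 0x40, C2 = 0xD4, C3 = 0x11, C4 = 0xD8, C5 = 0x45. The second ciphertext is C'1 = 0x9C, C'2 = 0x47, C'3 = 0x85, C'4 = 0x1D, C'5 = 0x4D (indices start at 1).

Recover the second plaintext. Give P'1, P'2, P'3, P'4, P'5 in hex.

In CTR with a reused counter, both messages share the same keystream S_i, so C_i ⊕ C'_i = P_i ⊕ P'_i and thus P'_i = P_i ⊕ C_i ⊕ C'_i.
P'1: 0xE5 ⊕ 0x40 ⊕ 0x9C = 0x39.
P'2: 0x72 ⊕ 0xD4 ⊕ 0x47 = 0xE1.
P'3: 0xB6 ⊕ 0x11 ⊕ 0x85 = 0x22.
P'4: 0x70 ⊕ 0xD8 ⊕ 0x1D = 0xB5.
P'5: 0xEC ⊕ 0x45 ⊕ 0x4D = 0xE4.

P'1 = 0x39, P'2 = 0xE1, P'3 = 0x22, P'4 = 0xB5, P'5 = 0xE4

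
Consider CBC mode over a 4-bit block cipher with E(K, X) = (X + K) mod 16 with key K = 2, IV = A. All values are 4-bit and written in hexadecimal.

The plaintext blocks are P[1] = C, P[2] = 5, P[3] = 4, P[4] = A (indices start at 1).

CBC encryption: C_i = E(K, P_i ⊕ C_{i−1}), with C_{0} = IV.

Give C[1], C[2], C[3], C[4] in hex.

C[1]: P[1] ⊕ A = 6; E(K, 6) = 8.
C[2]: P[2] ⊕ 8 = D; E(K, D) = F.
C[3]: P[3] ⊕ F = B; E(K, B) = D.
C[4]: P[4] ⊕ D = 7; E(K, 7) = 9.

C[1] = 8, C[2] = F, C[3] = D, C[4] = 9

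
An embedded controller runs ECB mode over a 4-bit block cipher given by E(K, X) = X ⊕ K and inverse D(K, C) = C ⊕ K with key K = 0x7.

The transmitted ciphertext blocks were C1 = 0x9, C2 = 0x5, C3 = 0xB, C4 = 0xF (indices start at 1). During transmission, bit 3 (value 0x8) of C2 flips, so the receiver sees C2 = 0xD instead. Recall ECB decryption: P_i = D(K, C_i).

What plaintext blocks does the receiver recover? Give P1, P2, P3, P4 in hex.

P1 = 0xE, P2 = 0xA, P3 = 0xC, P4 = 0x8

Only C2 changed, to 0xD. In ECB, a change in C_i affects only P_i. Decrypting the received ciphertext:
P1: D(K, 0x9) = 0xE.
P2: D(K, 0xD) = 0xA.
P3: D(K, 0xB) = 0xC.
P4: D(K, 0xF) = 0x8.
Blocks that differ from the original plaintext: P2.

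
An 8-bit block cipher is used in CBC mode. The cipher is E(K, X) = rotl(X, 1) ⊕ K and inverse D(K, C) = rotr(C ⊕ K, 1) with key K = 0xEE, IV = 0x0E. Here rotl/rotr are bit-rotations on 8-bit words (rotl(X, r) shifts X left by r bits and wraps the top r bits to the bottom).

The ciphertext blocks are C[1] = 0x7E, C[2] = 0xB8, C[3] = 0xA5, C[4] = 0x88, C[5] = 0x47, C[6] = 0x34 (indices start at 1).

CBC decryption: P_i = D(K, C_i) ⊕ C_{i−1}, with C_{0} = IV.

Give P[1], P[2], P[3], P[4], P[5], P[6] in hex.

P[1] = 0x46, P[2] = 0x55, P[3] = 0x1D, P[4] = 0x96, P[5] = 0x5C, P[6] = 0x2A

P[1]: D(K, 0x7E) = 0x48; 0x48 ⊕ 0x0E = 0x46.
P[2]: D(K, 0xB8) = 0x2B; 0x2B ⊕ 0x7E = 0x55.
P[3]: D(K, 0xA5) = 0xA5; 0xA5 ⊕ 0xB8 = 0x1D.
P[4]: D(K, 0x88) = 0x33; 0x33 ⊕ 0xA5 = 0x96.
P[5]: D(K, 0x47) = 0xD4; 0xD4 ⊕ 0x88 = 0x5C.
P[6]: D(K, 0x34) = 0x6D; 0x6D ⊕ 0x47 = 0x2A.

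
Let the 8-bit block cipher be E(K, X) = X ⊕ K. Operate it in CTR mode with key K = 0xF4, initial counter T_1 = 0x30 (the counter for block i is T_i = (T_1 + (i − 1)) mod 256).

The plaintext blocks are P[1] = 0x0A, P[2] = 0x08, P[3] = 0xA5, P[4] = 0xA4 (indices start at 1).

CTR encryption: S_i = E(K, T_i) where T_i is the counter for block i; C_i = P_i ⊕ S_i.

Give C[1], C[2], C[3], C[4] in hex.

C[1] = 0xCE, C[2] = 0xCD, C[3] = 0x63, C[4] = 0x63

C[1]: T = 0x30, S = E(K, T) = 0xC4; 0x0A ⊕ 0xC4 = 0xCE.
C[2]: T = 0x31, S = E(K, T) = 0xC5; 0x08 ⊕ 0xC5 = 0xCD.
C[3]: T = 0x32, S = E(K, T) = 0xC6; 0xA5 ⊕ 0xC6 = 0x63.
C[4]: T = 0x33, S = E(K, T) = 0xC7; 0xA4 ⊕ 0xC7 = 0x63.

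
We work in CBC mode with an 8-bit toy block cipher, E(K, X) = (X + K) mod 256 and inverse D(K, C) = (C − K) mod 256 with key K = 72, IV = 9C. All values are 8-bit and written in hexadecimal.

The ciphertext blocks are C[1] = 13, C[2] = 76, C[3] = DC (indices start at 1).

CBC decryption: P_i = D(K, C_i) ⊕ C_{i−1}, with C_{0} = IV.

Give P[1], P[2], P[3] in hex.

P[1]: D(K, 13) = A1; A1 ⊕ 9C = 3D.
P[2]: D(K, 76) = 04; 04 ⊕ 13 = 17.
P[3]: D(K, DC) = 6A; 6A ⊕ 76 = 1C.

P[1] = 3D, P[2] = 17, P[3] = 1C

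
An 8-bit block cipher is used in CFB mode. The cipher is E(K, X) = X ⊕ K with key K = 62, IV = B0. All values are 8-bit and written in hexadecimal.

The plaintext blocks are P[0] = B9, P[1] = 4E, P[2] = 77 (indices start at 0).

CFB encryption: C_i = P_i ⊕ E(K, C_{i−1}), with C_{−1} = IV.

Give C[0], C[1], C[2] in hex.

C[0]: E(K, B0) = D2; B9 ⊕ D2 = 6B.
C[1]: E(K, 6B) = 09; 4E ⊕ 09 = 47.
C[2]: E(K, 47) = 25; 77 ⊕ 25 = 52.

C[0] = 6B, C[1] = 47, C[2] = 52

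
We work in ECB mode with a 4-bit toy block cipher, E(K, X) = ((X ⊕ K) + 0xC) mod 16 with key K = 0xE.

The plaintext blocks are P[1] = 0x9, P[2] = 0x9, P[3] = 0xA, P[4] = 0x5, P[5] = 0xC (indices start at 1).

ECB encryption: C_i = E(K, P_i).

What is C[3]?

C[3]: E(K, 0xA) = 0x0.

C[3] = 0x0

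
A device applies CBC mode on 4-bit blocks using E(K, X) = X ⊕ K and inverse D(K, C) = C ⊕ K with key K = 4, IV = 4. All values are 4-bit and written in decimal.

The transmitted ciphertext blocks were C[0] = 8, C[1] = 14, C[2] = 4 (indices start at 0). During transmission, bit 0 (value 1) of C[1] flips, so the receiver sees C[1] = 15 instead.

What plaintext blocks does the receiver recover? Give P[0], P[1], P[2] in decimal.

CBC decryption: P_i = D(K, C_i) ⊕ C_{i−1}, with C_{−1} = IV.
Only C[1] changed, to 15. In CBC, a change in C_i garbles P_i and flips the same bit in P_{i+1}. Decrypting the received ciphertext:
P[0]: D(K, 8) = 12; 12 ⊕ 4 = 8.
P[1]: D(K, 15) = 11; 11 ⊕ 8 = 3.
P[2]: D(K, 4) = 0; 0 ⊕ 15 = 15.
Blocks that differ from the original plaintext: P[1], P[2].

P[0] = 8, P[1] = 3, P[2] = 15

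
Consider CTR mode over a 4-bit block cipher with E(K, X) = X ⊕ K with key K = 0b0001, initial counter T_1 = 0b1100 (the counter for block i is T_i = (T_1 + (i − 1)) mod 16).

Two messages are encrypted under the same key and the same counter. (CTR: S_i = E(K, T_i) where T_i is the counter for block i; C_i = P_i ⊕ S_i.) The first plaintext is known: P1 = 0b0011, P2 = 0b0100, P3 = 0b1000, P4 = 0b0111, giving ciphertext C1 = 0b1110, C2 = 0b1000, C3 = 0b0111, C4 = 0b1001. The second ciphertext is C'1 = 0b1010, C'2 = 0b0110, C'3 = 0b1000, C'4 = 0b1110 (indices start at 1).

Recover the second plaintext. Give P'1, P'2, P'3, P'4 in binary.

P'1 = 0b0111, P'2 = 0b1010, P'3 = 0b0111, P'4 = 0b0000

In CTR with a reused counter, both messages share the same keystream S_i, so C_i ⊕ C'_i = P_i ⊕ P'_i and thus P'_i = P_i ⊕ C_i ⊕ C'_i.
P'1: 0b0011 ⊕ 0b1110 ⊕ 0b1010 = 0b0111.
P'2: 0b0100 ⊕ 0b1000 ⊕ 0b0110 = 0b1010.
P'3: 0b1000 ⊕ 0b0111 ⊕ 0b1000 = 0b0111.
P'4: 0b0111 ⊕ 0b1001 ⊕ 0b1110 = 0b0000.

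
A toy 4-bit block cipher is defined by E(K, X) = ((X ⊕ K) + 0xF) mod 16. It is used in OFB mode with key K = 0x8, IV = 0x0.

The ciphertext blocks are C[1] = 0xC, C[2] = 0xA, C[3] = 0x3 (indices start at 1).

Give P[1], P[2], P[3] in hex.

P[1] = 0xB, P[2] = 0x4, P[3] = 0x6

OFB decryption: S_i = E(K, S_{i−1}) with S_{0} = IV; P_i = C_i ⊕ S_i.
P[1]: S = E(K, 0x0) = 0x7; 0xC ⊕ 0x7 = 0xB.
P[2]: S = E(K, 0x7) = 0xE; 0xA ⊕ 0xE = 0x4.
P[3]: S = E(K, 0xE) = 0x5; 0x3 ⊕ 0x5 = 0x6.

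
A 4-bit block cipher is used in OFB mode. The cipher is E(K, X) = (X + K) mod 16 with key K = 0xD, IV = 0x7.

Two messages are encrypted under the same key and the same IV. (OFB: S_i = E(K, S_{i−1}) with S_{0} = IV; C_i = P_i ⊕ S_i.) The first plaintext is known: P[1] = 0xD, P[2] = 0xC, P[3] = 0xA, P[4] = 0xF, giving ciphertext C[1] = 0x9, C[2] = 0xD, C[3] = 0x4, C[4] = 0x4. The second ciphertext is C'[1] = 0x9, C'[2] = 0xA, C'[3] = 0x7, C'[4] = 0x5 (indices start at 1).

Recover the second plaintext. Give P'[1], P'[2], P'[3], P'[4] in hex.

In OFB with a reused IV, both messages share the same keystream S_i, so C_i ⊕ C'_i = P_i ⊕ P'_i and thus P'_i = P_i ⊕ C_i ⊕ C'_i.
P'[1]: 0xD ⊕ 0x9 ⊕ 0x9 = 0xD.
P'[2]: 0xC ⊕ 0xD ⊕ 0xA = 0xB.
P'[3]: 0xA ⊕ 0x4 ⊕ 0x7 = 0x9.
P'[4]: 0xF ⊕ 0x4 ⊕ 0x5 = 0xE.

P'[1] = 0xD, P'[2] = 0xB, P'[3] = 0x9, P'[4] = 0xE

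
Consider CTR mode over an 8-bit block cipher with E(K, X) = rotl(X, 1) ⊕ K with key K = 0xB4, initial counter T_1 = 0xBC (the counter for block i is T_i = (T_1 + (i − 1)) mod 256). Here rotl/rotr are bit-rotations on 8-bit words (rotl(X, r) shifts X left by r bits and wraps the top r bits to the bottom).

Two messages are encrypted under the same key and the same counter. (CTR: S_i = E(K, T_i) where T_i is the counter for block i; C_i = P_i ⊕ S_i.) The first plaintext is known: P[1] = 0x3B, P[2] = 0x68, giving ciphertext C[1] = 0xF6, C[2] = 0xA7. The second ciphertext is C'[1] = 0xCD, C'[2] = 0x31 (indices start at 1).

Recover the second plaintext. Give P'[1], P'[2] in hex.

In CTR with a reused counter, both messages share the same keystream S_i, so C_i ⊕ C'_i = P_i ⊕ P'_i and thus P'_i = P_i ⊕ C_i ⊕ C'_i.
P'[1]: 0x3B ⊕ 0xF6 ⊕ 0xCD = 0x00.
P'[2]: 0x68 ⊕ 0xA7 ⊕ 0x31 = 0xFE.

P'[1] = 0x00, P'[2] = 0xFE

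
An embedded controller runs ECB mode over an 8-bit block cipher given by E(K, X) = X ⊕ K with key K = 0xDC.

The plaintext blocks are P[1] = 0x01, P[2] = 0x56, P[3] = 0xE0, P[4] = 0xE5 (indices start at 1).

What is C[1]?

ECB encryption: C_i = E(K, P_i).
C[1]: E(K, 0x01) = 0xDD.

C[1] = 0xDD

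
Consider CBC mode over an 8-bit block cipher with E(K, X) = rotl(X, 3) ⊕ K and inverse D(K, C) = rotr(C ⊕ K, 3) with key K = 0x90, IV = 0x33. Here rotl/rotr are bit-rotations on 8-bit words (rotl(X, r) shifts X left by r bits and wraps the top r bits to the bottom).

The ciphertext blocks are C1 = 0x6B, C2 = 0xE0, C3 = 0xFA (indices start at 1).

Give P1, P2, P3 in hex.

P1 = 0x4C, P2 = 0x65, P3 = 0xAD

CBC decryption: P_i = D(K, C_i) ⊕ C_{i−1}, with C_{0} = IV.
P1: D(K, 0x6B) = 0x7F; 0x7F ⊕ 0x33 = 0x4C.
P2: D(K, 0xE0) = 0x0E; 0x0E ⊕ 0x6B = 0x65.
P3: D(K, 0xFA) = 0x4D; 0x4D ⊕ 0xE0 = 0xAD.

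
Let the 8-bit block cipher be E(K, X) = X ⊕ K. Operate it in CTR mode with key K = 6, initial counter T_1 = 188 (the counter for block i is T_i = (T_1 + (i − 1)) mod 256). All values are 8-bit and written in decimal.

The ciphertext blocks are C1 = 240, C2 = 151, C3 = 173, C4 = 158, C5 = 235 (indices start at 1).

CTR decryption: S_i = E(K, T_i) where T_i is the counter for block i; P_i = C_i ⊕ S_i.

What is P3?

P3: T = 190, S = E(K, T) = 184; 173 ⊕ 184 = 21.

P3 = 21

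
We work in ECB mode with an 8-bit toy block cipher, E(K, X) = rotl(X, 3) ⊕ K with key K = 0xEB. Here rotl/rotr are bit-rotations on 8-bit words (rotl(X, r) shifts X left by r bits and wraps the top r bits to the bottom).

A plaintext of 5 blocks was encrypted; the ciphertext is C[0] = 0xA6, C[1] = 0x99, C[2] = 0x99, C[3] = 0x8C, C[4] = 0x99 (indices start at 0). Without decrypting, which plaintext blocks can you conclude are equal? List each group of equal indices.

P[1] = P[2] = P[4]

ECB encrypts each block independently with the same key, so equal ciphertext blocks imply equal plaintext blocks.
C[1] = C[2] = C[4] = 0x99, so P[1] = P[2] = P[4].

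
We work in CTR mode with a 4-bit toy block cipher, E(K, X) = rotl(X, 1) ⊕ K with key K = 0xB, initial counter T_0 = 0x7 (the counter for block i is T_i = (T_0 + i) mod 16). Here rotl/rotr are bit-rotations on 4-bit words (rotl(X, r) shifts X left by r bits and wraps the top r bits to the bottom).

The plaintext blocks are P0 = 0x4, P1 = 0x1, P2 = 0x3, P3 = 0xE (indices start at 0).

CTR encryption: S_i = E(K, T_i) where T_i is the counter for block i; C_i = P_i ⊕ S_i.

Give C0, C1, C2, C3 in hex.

C0: T = 0x7, S = E(K, T) = 0x5; 0x4 ⊕ 0x5 = 0x1.
C1: T = 0x8, S = E(K, T) = 0xA; 0x1 ⊕ 0xA = 0xB.
C2: T = 0x9, S = E(K, T) = 0x8; 0x3 ⊕ 0x8 = 0xB.
C3: T = 0xA, S = E(K, T) = 0xE; 0xE ⊕ 0xE = 0x0.

C0 = 0x1, C1 = 0xB, C2 = 0xB, C3 = 0x0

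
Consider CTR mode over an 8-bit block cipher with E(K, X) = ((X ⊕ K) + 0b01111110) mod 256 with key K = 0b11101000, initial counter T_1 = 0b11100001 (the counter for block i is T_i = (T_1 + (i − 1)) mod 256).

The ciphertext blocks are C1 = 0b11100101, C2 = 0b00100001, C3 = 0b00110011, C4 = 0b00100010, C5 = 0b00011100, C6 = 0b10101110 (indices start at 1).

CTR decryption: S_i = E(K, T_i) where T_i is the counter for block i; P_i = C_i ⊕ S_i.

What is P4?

P4: T = 0b11100100, S = E(K, T) = 0b10001010; 0b00100010 ⊕ 0b10001010 = 0b10101000.

P4 = 0b10101000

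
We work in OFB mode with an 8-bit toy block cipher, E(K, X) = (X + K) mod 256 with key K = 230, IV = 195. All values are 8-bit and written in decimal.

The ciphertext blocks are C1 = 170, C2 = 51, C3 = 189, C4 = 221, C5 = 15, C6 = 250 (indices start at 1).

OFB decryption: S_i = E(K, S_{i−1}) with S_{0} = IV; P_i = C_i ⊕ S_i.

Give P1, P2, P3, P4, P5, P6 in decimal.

P1 = 3, P2 = 188, P3 = 200, P4 = 134, P5 = 78, P6 = 221

P1: S = E(K, 195) = 169; 170 ⊕ 169 = 3.
P2: S = E(K, 169) = 143; 51 ⊕ 143 = 188.
P3: S = E(K, 143) = 117; 189 ⊕ 117 = 200.
P4: S = E(K, 117) = 91; 221 ⊕ 91 = 134.
P5: S = E(K, 91) = 65; 15 ⊕ 65 = 78.
P6: S = E(K, 65) = 39; 250 ⊕ 39 = 221.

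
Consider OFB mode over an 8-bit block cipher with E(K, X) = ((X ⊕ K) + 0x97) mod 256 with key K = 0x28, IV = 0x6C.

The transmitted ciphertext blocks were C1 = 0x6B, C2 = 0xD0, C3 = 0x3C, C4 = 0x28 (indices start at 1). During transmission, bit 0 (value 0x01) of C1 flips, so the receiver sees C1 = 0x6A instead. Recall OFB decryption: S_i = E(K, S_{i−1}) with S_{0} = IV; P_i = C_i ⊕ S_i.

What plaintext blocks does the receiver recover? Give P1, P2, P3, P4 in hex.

Only C1 changed, to 0x6A. In OFB, a change in C_i flips the same bit in P_i only; the keystream is unaffected. Decrypting the received ciphertext:
P1: S = E(K, 0x6C) = 0xDB; 0x6A ⊕ 0xDB = 0xB1.
P2: S = E(K, 0xDB) = 0x8A; 0xD0 ⊕ 0x8A = 0x5A.
P3: S = E(K, 0x8A) = 0x39; 0x3C ⊕ 0x39 = 0x05.
P4: S = E(K, 0x39) = 0xA8; 0x28 ⊕ 0xA8 = 0x80.
Blocks that differ from the original plaintext: P1.

P1 = 0xB1, P2 = 0x5A, P3 = 0x05, P4 = 0x80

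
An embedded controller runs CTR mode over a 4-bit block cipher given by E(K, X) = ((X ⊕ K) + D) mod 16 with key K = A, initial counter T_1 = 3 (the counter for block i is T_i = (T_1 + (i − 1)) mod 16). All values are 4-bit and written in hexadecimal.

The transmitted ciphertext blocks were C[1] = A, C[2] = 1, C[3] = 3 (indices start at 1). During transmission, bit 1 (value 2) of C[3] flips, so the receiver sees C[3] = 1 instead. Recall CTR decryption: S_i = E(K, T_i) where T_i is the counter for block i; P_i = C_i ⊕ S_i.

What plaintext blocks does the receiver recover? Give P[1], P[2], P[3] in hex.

Only C[3] changed, to 1. In CTR, a change in C_i flips the same bit in P_i only; the keystream is unaffected. Decrypting the received ciphertext:
P[1]: T = 3, S = E(K, T) = 6; A ⊕ 6 = C.
P[2]: T = 4, S = E(K, T) = B; 1 ⊕ B = A.
P[3]: T = 5, S = E(K, T) = C; 1 ⊕ C = D.
Blocks that differ from the original plaintext: P[3].

P[1] = C, P[2] = A, P[3] = D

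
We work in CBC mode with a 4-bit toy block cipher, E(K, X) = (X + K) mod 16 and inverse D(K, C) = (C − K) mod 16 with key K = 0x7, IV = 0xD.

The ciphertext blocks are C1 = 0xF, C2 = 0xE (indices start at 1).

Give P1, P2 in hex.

CBC decryption: P_i = D(K, C_i) ⊕ C_{i−1}, with C_{0} = IV.
P1: D(K, 0xF) = 0x8; 0x8 ⊕ 0xD = 0x5.
P2: D(K, 0xE) = 0x7; 0x7 ⊕ 0xF = 0x8.

P1 = 0x5, P2 = 0x8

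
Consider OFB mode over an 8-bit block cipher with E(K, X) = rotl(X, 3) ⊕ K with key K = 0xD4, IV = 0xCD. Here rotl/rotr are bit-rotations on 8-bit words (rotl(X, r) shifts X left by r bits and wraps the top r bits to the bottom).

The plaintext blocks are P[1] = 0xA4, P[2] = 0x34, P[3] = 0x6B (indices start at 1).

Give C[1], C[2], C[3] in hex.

C[1] = 0x1E, C[2] = 0x35, C[3] = 0xB7

OFB encryption: S_i = E(K, S_{i−1}) with S_{0} = IV; C_i = P_i ⊕ S_i.
C[1]: S = E(K, 0xCD) = 0xBA; 0xA4 ⊕ 0xBA = 0x1E.
C[2]: S = E(K, 0xBA) = 0x01; 0x34 ⊕ 0x01 = 0x35.
C[3]: S = E(K, 0x01) = 0xDC; 0x6B ⊕ 0xDC = 0xB7.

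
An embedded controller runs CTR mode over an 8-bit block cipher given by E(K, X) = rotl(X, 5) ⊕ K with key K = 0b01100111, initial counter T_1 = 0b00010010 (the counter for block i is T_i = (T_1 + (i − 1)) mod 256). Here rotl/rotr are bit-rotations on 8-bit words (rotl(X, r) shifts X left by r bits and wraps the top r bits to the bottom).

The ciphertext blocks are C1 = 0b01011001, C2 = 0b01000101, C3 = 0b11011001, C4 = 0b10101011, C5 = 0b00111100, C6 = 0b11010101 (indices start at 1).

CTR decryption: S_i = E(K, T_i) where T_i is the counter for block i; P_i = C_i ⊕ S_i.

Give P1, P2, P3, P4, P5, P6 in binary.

P1 = 0b01111100, P2 = 0b01000000, P3 = 0b00111100, P4 = 0b01101110, P5 = 0b10011001, P6 = 0b01010000

P1: T = 0b00010010, S = E(K, T) = 0b00100101; 0b01011001 ⊕ 0b00100101 = 0b01111100.
P2: T = 0b00010011, S = E(K, T) = 0b00000101; 0b01000101 ⊕ 0b00000101 = 0b01000000.
P3: T = 0b00010100, S = E(K, T) = 0b11100101; 0b11011001 ⊕ 0b11100101 = 0b00111100.
P4: T = 0b00010101, S = E(K, T) = 0b11000101; 0b10101011 ⊕ 0b11000101 = 0b01101110.
P5: T = 0b00010110, S = E(K, T) = 0b10100101; 0b00111100 ⊕ 0b10100101 = 0b10011001.
P6: T = 0b00010111, S = E(K, T) = 0b10000101; 0b11010101 ⊕ 0b10000101 = 0b01010000.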